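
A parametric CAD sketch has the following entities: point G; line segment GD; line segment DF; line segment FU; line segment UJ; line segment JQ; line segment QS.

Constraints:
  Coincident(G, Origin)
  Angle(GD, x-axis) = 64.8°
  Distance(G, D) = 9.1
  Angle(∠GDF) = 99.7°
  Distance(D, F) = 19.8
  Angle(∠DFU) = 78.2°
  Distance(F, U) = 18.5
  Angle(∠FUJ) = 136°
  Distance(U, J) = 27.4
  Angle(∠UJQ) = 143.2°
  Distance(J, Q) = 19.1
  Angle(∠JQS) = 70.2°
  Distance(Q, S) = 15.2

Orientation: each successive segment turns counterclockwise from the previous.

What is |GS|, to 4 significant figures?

20.76

G is at the origin; GD runs at 64.8° with length 9.1, so D = (3.875, 8.234). ∠GDF = 99.7° gives DF at 145.1° from the x-axis; with |DF| = 19.8, F = (-12.36, 19.56). ∠DFU = 78.2° gives FU at -113.1° from the x-axis; with |FU| = 18.5, U = (-19.62, 2.546). ∠FUJ = 136.0° gives UJ at -69.10° from the x-axis; with |UJ| = 27.4, J = (-9.848, -23.05). ∠UJQ = 143.2° gives JQ at -32.30° from the x-axis; with |JQ| = 19.1, Q = (6.296, -33.26). ∠JQS = 70.2° gives QS at 77.50° from the x-axis; with |QS| = 15.2, S = (9.586, -18.42). Then |GS| = |S − G| = 20.76.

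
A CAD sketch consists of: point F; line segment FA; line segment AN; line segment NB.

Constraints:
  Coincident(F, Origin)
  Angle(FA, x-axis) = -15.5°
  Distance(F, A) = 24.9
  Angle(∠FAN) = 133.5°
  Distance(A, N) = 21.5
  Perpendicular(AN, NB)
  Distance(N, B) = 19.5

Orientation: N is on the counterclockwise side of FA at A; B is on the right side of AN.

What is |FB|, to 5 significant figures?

53.888

F is at the origin; FA runs at -15.5° with length 24.9, so A = 24.9·(cos -15.5°, sin -15.5°) = (23.994, -6.6542). ∠FAN = 133.5°, so AN runs at -15.5° + (180° − 133.5°) = 31.000° from the x-axis; with |AN| = 21.5, N = A + 21.5·(cos 31.000°, sin 31.000°) = (42.423, 4.4191). AN ⟂ NB; with |NB| = 19.5 on the right of AN, B = N + 19.5·(0.51504, -0.85717) = (52.467, -12.296). Then |FB| = |B − F| = 53.888.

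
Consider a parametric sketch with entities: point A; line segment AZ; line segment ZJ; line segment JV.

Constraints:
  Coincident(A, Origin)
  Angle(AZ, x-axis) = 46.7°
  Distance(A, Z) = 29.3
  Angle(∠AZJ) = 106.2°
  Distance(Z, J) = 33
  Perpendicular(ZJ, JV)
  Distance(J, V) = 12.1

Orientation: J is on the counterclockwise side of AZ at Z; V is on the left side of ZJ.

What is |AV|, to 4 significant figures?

44.19

A is at the origin; AZ runs at 46.7° with length 29.3, so Z = 29.3·(cos 46.7°, sin 46.7°) = (20.09, 21.32). ∠AZJ = 106.2°, so ZJ runs at 46.7° + (180° − 106.2°) = 120.5° from the x-axis; with |ZJ| = 33.0, J = Z + 33.0·(cos 120.5°, sin 120.5°) = (3.346, 49.76). ZJ is perpendicular to JV; with |JV| = 12.1 on the left of ZJ, V = J + 12.1·(-0.8616, -0.5075) = (-7.080, 43.62). Then |AV| = |V − A| = 44.19.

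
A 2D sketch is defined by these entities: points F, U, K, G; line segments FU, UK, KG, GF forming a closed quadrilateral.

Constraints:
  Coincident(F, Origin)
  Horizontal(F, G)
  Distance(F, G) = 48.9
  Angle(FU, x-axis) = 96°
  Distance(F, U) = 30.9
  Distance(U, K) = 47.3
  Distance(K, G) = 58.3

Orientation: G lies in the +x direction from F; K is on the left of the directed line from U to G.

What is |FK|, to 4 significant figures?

67.42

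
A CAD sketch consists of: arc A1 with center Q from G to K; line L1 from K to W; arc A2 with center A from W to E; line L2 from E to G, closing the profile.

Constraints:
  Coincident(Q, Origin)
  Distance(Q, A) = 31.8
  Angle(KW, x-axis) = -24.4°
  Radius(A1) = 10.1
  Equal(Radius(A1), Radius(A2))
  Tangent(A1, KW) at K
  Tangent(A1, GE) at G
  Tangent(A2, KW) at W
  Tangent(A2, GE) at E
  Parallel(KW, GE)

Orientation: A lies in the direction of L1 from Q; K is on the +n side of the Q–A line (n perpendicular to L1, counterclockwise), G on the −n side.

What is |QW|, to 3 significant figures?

33.4

The slot axis is L1's direction at -24.4°, so u = (cos -24.4°, sin -24.4°) = (0.911, -0.413) and n = (−sin -24.4°, cos -24.4°) = (0.413, 0.911). Q is at the origin and A lies 31.8 along u from Q, so A = 31.8·u = (29.0, -13.1). Tangency of A1 to both parallel lines with radius 10.1 puts K and G at Q ± 10.1·n: K = (4.17, 9.20), G = (-4.17, -9.20). Equal radii place W and E the same way about A: W = A + 10.1·n = (33.1, -3.94), E = A − 10.1·n = (24.8, -22.3). Then |QW| = |W − Q| = 33.4.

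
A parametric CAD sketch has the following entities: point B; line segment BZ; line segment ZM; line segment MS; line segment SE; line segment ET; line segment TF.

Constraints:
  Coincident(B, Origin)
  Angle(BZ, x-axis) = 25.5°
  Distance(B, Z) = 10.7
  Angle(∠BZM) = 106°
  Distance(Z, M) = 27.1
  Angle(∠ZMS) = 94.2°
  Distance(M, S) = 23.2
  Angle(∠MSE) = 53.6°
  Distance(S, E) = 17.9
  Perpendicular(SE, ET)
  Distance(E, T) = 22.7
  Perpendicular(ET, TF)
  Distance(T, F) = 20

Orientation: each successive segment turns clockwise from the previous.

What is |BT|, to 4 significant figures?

32.81

B is at the origin; BZ runs at 25.5° with length 10.7, so Z = (9.658, 4.606). ∠BZM = 106.0° gives ZM at -48.50° from the x-axis; with |ZM| = 27.1, M = (27.61, -15.69). ∠ZMS = 94.2° gives MS at -134.3° from the x-axis; with |MS| = 23.2, S = (11.41, -32.29). ∠MSE = 53.6° gives SE at 99.30° from the x-axis; with |SE| = 17.9, E = (8.519, -14.63). SE ⟂ ET, so ET runs at 9.300°; with |ET| = 22.7, T = (30.92, -10.96). Then |BT| = |T − B| = 32.81.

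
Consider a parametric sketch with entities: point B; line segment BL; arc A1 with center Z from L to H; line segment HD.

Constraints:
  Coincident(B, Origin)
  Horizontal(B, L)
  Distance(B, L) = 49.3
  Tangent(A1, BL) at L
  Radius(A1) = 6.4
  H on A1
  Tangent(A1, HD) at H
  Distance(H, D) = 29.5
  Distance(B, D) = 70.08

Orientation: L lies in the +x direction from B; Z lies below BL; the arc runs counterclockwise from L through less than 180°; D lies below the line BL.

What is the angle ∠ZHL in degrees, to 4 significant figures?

27.27°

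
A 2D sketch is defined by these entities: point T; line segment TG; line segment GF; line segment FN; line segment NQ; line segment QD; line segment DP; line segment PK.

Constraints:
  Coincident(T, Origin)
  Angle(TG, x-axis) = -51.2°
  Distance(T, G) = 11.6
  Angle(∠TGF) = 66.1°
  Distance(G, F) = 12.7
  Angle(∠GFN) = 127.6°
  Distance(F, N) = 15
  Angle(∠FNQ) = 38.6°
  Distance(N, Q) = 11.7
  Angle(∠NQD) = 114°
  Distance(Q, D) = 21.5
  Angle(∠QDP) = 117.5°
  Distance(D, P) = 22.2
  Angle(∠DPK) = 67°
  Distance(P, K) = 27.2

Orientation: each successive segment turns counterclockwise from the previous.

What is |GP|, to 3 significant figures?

35.3

∠NQD = 114.0° gives QD at -37.5° from the x-axis; with |QD| = 21.5, D = (21.1, -8.64). ∠QDP = 117.5° gives DP at 25.0° from the x-axis; with |DP| = 22.2, P = (41.2, 0.746). Then |GP| = |P − G| = 35.3.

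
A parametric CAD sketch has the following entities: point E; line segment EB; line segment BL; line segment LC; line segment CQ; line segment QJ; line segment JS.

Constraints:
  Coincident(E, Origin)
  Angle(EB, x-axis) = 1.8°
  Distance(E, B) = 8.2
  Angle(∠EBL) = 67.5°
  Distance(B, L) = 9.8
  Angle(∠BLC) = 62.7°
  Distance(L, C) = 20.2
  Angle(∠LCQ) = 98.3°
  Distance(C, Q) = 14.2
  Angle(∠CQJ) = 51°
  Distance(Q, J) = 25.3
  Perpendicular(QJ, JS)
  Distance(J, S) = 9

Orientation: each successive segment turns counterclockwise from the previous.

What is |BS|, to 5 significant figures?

15.324

E is at the origin; EB runs at 1.8° with length 8.2, so B = (8.1960, 0.25757). ∠EBL = 67.5° gives BL at 114.30° from the x-axis; with |BL| = 9.8, L = (4.1631, 9.1893). ∠BLC = 62.7° gives LC at -128.40° from the x-axis; with |LC| = 20.2, C = (-8.3841, -6.6413). ∠LCQ = 98.3° gives CQ at -46.700° from the x-axis; with |CQ| = 14.2, Q = (1.3545, -16.976). ∠CQJ = 51.0° gives QJ at 82.300° from the x-axis; with |QJ| = 25.3, J = (4.7444, 8.0962). The perpendicularity gives JS at right angles to QJ, so JS runs at 172.30°; with |JS| = 9.0, S = (-4.1744, 9.3021). Then |BS| = |S − B| = 15.324.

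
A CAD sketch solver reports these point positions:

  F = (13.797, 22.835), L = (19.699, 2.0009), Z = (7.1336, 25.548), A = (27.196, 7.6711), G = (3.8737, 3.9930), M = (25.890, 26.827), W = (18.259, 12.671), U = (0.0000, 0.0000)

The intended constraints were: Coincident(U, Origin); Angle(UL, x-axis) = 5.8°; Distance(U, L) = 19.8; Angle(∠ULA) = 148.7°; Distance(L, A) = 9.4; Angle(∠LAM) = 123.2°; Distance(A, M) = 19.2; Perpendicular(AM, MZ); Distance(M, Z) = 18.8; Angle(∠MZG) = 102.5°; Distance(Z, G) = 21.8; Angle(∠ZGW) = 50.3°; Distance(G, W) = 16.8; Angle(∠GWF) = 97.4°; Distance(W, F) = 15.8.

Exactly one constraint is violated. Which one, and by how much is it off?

Distance(W, F) = 15.8 — off by 4.70.

U = (0.00, 0.00) ✓; UL at 5.800° ✓; |UL| = 19.80 ✓; ∠ULA = 148.7° ✓; |LA| = 9.400 ✓; ∠LAM = 123.2° ✓; |AM| = 19.20 ✓; ∠(AM, MZ) = 90.00° ✓; |MZ| = 18.80 ✓; ∠MZG = 102.5° ✓; |ZG| = 21.80 ✓; ∠ZGW = 50.30° ✓; |GW| = 16.80 ✓; ∠GWF = 97.40° ✓; |WF| = 11.10 ✗.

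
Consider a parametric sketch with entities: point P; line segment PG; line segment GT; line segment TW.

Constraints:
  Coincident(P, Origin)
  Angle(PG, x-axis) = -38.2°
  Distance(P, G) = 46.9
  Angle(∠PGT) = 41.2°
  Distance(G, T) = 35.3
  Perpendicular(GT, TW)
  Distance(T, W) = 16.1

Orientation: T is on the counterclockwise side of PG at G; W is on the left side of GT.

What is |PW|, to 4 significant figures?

14.79

P is at the origin; PG runs at -38.2° with length 46.9, so G = 46.9·(cos -38.2°, sin -38.2°) = (36.86, -29.00). ∠PGT = 41.2°, so GT runs at -38.2° + (180° − 41.2°) = 100.6° from the x-axis; with |GT| = 35.3, T = G + 35.3·(cos 100.6°, sin 100.6°) = (30.36, 5.694). The perpendicularity gives TW at right angles to GT; with |TW| = 16.1 on the left of GT, W = T + 16.1·(-0.9829, -0.1840) = (14.54, 2.733). Then |PW| = |W − P| = 14.79.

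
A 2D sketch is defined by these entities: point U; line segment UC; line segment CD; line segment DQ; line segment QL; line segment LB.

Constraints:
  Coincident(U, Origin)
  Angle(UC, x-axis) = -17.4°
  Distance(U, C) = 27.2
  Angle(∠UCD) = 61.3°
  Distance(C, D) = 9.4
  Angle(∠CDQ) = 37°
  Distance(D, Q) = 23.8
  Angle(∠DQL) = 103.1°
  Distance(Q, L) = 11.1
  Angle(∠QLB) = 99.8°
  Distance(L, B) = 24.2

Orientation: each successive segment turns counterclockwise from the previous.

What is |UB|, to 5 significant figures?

42.143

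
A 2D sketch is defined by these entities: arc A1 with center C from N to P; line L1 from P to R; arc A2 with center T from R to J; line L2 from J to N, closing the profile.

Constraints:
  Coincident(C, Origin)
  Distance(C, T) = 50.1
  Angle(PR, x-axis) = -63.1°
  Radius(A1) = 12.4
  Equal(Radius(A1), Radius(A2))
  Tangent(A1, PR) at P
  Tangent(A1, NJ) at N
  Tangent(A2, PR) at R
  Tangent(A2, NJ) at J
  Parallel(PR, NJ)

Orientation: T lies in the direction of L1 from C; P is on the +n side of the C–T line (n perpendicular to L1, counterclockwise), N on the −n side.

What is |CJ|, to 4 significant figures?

51.61

Tangency of A1 to both parallel lines with radius 12.4 puts P and N at C ± 12.4·n: P = (11.06, 5.610), N = (-11.06, -5.610). Equal radii place R and J the same way about T: R = T + 12.4·n = (33.73, -39.07), J = T − 12.4·n = (11.61, -50.29). Then |CJ| = |J − C| = 51.61.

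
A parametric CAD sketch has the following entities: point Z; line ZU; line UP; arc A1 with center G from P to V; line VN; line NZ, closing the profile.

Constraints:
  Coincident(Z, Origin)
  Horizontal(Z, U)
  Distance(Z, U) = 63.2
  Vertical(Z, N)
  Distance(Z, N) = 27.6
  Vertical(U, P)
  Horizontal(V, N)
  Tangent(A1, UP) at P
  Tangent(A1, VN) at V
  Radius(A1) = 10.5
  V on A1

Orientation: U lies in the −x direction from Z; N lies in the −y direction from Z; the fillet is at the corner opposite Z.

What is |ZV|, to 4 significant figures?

59.49

The virtual corner opposite Z is at (-63.20, -27.60). A1 meets UP tangentially, so GP is at right angles to UP and tangency of A1 to VN means the radius GV is perpendicular to VN, with radius 10.5, so the center G sits 10.5 in from both sides at G = (-52.70, -17.10). That places the tangent points at P = (-63.20, -17.10) on UP and V = (-52.70, -27.60) on VN. Then |ZV| = |V − Z| = 59.49.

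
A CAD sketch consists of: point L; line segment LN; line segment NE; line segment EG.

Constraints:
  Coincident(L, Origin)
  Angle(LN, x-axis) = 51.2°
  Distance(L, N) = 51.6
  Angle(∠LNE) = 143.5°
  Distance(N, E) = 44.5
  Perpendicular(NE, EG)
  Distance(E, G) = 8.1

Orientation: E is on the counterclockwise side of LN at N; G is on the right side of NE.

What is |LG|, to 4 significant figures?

94.33

L is at the origin; LN runs at 51.2° with length 51.6, so N = 51.6·(cos 51.2°, sin 51.2°) = (32.33, 40.21). ∠LNE = 143.5°, so NE runs at 51.2° + (180° − 143.5°) = 87.70° from the x-axis; with |NE| = 44.5, E = N + 44.5·(cos 87.70°, sin 87.70°) = (34.12, 84.68). NE is perpendicular to EG; with |EG| = 8.1 on the right of NE, G = E + 8.1·(0.9992, -0.04013) = (42.21, 84.35). Then |LG| = |G − L| = 94.33.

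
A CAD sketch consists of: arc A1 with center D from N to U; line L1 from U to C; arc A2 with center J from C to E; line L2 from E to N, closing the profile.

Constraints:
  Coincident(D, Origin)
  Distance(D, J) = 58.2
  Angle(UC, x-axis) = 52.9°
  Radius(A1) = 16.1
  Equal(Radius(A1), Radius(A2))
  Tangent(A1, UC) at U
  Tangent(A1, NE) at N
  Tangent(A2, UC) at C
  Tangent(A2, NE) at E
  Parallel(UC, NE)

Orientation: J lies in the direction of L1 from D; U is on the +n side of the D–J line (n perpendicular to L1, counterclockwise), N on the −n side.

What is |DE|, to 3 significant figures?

60.4

The slot axis is L1's direction at 52.9°, so u = (cos 52.9°, sin 52.9°) = (0.603, 0.798) and n = (−sin 52.9°, cos 52.9°) = (-0.798, 0.603). D is at the origin and J lies 58.2 along u from D, so J = 58.2·u = (35.1, 46.4). Tangency of A1 to both parallel lines with radius 16.1 puts U and N at D ± 16.1·n: U = (-12.8, 9.71), N = (12.8, -9.71). Equal radii place C and E the same way about J: C = J + 16.1·n = (22.3, 56.1), E = J − 16.1·n = (47.9, 36.7). Then |DE| = |E − D| = 60.4.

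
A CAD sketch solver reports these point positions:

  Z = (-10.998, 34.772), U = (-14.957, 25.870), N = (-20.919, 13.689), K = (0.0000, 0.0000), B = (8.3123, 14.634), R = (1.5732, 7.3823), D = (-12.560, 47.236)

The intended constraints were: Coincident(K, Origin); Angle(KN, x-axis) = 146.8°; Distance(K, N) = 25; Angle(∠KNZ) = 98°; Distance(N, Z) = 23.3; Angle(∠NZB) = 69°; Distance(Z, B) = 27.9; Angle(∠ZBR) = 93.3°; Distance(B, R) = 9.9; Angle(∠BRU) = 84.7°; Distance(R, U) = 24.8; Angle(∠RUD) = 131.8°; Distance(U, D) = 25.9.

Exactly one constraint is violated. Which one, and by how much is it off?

Distance(U, D) = 25.9 — off by 4.40.

K = (0.00, 0.00) ✓; KN at 146.8° ✓; |KN| = 25.00 ✓; ∠KNZ = 98.00° ✓; |NZ| = 23.30 ✓; ∠NZB = 69.00° ✓; |ZB| = 27.90 ✓; ∠ZBR = 93.30° ✓; |BR| = 9.900 ✓; ∠BRU = 84.70° ✓; |RU| = 24.80 ✓; ∠RUD = 131.8° ✓; |UD| = 21.50 ✗.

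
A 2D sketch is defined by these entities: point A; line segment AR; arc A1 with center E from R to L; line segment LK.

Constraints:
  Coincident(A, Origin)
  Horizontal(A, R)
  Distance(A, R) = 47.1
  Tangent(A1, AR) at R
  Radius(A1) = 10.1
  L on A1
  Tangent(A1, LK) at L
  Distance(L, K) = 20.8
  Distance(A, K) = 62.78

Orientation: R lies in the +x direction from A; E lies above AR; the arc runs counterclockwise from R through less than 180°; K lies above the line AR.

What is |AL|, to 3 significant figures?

58.3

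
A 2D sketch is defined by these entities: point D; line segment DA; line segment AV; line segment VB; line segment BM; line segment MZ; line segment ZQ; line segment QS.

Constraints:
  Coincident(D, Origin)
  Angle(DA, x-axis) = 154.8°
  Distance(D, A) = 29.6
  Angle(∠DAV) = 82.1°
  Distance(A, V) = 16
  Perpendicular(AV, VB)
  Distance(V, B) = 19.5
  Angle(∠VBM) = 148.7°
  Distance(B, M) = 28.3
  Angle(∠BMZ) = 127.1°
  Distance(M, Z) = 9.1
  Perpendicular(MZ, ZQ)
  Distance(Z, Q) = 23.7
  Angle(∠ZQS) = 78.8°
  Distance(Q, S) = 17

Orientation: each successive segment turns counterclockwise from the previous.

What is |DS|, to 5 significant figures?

7.2229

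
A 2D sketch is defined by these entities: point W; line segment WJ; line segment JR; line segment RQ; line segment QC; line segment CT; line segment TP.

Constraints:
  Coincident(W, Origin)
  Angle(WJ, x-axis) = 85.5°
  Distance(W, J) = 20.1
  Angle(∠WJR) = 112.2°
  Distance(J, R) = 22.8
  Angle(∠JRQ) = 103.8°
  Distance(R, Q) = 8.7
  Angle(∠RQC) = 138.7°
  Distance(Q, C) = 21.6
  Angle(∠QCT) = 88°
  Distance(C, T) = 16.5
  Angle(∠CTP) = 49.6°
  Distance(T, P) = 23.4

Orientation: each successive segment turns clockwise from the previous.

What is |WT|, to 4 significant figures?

8.182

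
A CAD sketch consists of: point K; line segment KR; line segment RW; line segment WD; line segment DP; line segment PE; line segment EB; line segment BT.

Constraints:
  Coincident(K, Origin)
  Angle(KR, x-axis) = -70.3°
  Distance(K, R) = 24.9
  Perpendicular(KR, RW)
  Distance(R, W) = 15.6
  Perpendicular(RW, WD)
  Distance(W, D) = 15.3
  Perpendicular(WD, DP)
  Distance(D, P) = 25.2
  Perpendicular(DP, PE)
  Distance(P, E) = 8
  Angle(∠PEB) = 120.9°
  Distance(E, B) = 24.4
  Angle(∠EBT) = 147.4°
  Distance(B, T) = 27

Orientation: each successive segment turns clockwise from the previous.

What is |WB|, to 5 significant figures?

6.7478

K is at the origin; KR runs at -70.3° with length 24.9, so R = (8.3937, -23.443). KR ⟂ RW, so RW runs at -160.30°; with |RW| = 15.6, W = (-6.2933, -28.701). The perpendicularity gives WD at right angles to RW, so WD runs at 109.70°; with |WD| = 15.3, D = (-11.451, -14.297). The perpendicularity gives DP at right angles to WD, so DP runs at 19.700°; with |DP| = 25.2, P = (12.274, -5.8020). The perpendicularity gives PE at right angles to DP, so PE runs at -70.300°; with |PE| = 8.0, E = (14.971, -13.334). ∠PEB = 120.9° gives EB at -129.40° from the x-axis; with |EB| = 24.4, B = (-0.51643, -32.188). Then |WB| = |B − W| = 6.7478.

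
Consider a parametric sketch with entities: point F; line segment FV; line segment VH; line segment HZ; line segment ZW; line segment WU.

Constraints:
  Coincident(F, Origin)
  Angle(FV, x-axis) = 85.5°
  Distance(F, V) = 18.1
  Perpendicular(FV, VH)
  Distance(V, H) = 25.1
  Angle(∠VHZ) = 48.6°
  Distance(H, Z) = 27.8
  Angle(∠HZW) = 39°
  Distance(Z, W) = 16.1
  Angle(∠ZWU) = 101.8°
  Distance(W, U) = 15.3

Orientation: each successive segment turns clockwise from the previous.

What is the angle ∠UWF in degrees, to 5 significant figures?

128.40°

∠HZW = 39.0° gives ZW at 83.100° from the x-axis; with |ZW| = 16.1, W = (8.4130, 12.712). ∠ZWU = 101.8° gives WU at 4.9000° from the x-axis; with |WU| = 15.3, U = (23.657, 14.019). Then cos ∠UWF = WU·WF / (|WU||WF|), giving 128.40°.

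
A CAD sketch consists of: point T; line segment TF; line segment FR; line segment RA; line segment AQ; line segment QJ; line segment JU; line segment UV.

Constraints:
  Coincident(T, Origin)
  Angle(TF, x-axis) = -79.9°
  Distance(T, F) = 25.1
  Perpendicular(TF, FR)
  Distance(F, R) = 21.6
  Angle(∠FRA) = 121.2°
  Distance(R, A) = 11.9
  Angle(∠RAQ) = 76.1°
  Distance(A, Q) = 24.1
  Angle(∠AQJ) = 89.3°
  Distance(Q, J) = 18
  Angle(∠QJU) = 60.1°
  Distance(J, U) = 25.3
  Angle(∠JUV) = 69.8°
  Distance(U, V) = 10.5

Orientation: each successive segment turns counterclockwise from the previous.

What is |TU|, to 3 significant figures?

30.9

T is at the origin; TF runs at -79.9° with length 25.1, so F = (4.40, -24.7). The perpendicularity gives FR at right angles to TF, so FR runs at 10.1°; with |FR| = 21.6, R = (25.7, -20.9). ∠FRA = 121.2° gives RA at 68.9° from the x-axis; with |RA| = 11.9, A = (30.0, -9.82). ∠RAQ = 76.1° gives AQ at 173° from the x-axis; with |AQ| = 24.1, Q = (6.04, -6.80). ∠AQJ = 89.3° gives QJ at -96.5° from the x-axis; with |QJ| = 18.0, J = (4.00, -24.7). ∠QJU = 60.1° gives JU at 23.4° from the x-axis; with |JU| = 25.3, U = (27.2, -14.6). Then |TU| = |U − T| = 30.9.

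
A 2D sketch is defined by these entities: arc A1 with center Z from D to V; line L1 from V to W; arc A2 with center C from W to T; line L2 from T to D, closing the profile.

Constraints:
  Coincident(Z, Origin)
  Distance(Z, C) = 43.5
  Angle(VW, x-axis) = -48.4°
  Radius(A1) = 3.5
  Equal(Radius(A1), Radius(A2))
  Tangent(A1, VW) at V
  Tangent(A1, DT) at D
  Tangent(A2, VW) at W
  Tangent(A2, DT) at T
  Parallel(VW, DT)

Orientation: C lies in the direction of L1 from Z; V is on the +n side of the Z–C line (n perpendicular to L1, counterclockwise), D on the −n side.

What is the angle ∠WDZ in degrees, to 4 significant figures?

80.86°

The slot axis is L1's direction at -48.4°, so u = (cos -48.4°, sin -48.4°) = (0.6639, -0.7478) and n = (−sin -48.4°, cos -48.4°) = (0.7478, 0.6639). Z is at the origin and C lies 43.5 along u from Z, so C = 43.5·u = (28.88, -32.53). Tangency of A1 to both parallel lines with radius 3.5 puts V and D at Z ± 3.5·n: V = (2.617, 2.324), D = (-2.617, -2.324). Equal radii place W and T the same way about C: W = C + 3.5·n = (31.50, -30.21), T = C − 3.5·n = (26.26, -34.85). Then cos ∠WDZ = DW·DZ / (|DW||DZ|), giving 80.86°.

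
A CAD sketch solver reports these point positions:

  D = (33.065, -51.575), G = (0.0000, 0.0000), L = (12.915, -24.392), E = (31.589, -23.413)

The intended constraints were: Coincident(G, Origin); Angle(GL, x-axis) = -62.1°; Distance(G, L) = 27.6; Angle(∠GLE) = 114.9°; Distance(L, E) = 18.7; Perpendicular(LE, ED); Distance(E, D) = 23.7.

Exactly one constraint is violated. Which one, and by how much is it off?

Distance(E, D) = 23.7 — off by 4.50.

G = (0.00, 0.00) ✓; GL at -62.10° ✓; |GL| = 27.60 ✓; ∠GLE = 114.9° ✓; |LE| = 18.70 ✓; ∠(LE, ED) = 90.00° ✓; |ED| = 28.20 ✗.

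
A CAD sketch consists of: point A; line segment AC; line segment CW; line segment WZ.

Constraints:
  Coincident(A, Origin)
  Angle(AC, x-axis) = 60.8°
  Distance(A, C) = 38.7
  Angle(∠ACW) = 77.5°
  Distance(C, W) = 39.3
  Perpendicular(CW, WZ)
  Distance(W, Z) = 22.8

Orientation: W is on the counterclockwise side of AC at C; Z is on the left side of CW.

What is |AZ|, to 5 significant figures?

34.362

A is at the origin; AC runs at 60.8° with length 38.7, so C = 38.7·(cos 60.8°, sin 60.8°) = (18.880, 33.782). ∠ACW = 77.5°, so CW runs at 60.8° + (180° − 77.5°) = 163.30° from the x-axis; with |CW| = 39.3, W = C + 39.3·(cos 163.30°, sin 163.30°) = (-18.762, 45.075). The perpendicularity gives WZ at right angles to CW; with |WZ| = 22.8 on the left of CW, Z = W + 22.8·(-0.28736, -0.95782) = (-25.314, 23.237). Then |AZ| = |Z − A| = 34.362.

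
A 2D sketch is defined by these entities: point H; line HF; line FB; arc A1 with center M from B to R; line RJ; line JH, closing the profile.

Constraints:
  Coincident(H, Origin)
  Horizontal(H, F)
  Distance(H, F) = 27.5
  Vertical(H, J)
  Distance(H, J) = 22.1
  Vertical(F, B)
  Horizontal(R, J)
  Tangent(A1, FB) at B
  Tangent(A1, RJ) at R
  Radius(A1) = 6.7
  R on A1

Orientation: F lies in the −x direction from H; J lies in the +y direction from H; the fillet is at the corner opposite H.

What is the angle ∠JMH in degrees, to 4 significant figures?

54.37°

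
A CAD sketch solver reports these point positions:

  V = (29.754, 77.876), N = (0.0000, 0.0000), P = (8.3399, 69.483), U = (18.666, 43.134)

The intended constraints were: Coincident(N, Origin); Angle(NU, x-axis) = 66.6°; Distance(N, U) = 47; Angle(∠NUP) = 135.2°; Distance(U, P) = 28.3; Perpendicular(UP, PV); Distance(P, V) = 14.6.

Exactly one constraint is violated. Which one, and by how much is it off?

Distance(P, V) = 14.6 — off by 8.40.

N = (0.00, 0.00) ✓; NU at 66.60° ✓; |NU| = 47.00 ✓; ∠NUP = 135.2° ✓; |UP| = 28.30 ✓; ∠(UP, PV) = 90.00° ✓; |PV| = 23.00 ✗.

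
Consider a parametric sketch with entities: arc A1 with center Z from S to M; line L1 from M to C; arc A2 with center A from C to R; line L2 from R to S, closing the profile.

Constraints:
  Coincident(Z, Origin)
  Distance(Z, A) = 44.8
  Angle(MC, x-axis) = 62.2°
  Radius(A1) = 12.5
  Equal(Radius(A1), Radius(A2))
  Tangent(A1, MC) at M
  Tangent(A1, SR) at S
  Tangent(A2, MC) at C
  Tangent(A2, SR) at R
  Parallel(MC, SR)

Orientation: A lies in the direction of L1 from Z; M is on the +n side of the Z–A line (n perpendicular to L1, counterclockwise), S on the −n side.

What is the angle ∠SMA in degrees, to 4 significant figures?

74.41°

The slot axis is L1's direction at 62.2°, so u = (cos 62.2°, sin 62.2°) = (0.4664, 0.8846) and n = (−sin 62.2°, cos 62.2°) = (-0.8846, 0.4664). Z is at the origin and A lies 44.8 along u from Z, so A = 44.8·u = (20.89, 39.63). Tangency of A1 to both parallel lines with radius 12.5 puts M and S at Z ± 12.5·n: M = (-11.06, 5.830), S = (11.06, -5.830). Then cos ∠SMA = MS·MA / (|MS||MA|), giving 74.41°.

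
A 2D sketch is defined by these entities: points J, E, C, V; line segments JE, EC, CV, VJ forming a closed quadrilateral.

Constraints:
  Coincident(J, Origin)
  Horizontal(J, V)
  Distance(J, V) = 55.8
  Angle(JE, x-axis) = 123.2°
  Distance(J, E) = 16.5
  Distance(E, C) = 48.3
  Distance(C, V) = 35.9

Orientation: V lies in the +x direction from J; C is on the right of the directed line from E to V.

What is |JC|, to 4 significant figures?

32.43

Checks: J = (0.00, 0.00) ✓; |EC| = 48.30 ✓; |CV| = 35.90 ✓.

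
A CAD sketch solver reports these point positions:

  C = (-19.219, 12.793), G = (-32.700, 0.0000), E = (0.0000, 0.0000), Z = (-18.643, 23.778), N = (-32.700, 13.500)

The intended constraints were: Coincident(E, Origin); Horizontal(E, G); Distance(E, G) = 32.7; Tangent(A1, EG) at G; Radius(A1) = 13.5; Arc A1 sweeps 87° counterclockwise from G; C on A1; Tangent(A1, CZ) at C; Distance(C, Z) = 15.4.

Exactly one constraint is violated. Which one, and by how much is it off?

Distance(C, Z) = 15.4 — off by 4.40.

E = (0.00, 0.00) ✓; E.y = 0.00, G.y = 0.00 ✓; |EG| = 32.70 ✓; ∠(NG, GE) = 90.00° ✓; |NG| = 13.50 ✓; bearing(N→C) − bearing(N→G) = 87.00° ✓; |NC| = 13.50 ✓; ∠(NC, CZ) = 90.00° ✓; |CZ| = 11.00 ✗.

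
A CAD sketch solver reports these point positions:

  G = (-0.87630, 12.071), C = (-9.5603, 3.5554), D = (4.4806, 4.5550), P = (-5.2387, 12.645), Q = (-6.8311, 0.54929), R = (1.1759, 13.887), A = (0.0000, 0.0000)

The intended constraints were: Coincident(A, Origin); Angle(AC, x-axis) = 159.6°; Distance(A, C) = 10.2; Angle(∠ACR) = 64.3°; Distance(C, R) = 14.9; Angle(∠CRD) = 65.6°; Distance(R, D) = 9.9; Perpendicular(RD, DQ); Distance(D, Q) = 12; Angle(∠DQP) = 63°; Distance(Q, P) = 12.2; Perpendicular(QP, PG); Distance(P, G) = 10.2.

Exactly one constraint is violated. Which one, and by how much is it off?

Distance(P, G) = 10.2 — off by 5.80.

A = (0.00, 0.00) ✓; AC at 159.6° ✓; |AC| = 10.20 ✓; ∠ACR = 64.30° ✓; |CR| = 14.90 ✓; ∠CRD = 65.60° ✓; |RD| = 9.900 ✓; ∠(RD, DQ) = 90.00° ✓; |DQ| = 12.00 ✓; ∠DQP = 63.00° ✓; |QP| = 12.20 ✓; ∠(QP, PG) = 90.00° ✓; |PG| = 4.400 ✗.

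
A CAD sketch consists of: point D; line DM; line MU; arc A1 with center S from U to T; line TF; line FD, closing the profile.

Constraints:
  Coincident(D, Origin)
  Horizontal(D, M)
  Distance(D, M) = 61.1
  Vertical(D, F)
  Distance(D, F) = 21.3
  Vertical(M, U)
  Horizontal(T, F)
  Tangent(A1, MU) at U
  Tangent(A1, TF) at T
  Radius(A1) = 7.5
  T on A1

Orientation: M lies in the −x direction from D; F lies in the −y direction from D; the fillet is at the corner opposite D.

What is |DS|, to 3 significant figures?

55.3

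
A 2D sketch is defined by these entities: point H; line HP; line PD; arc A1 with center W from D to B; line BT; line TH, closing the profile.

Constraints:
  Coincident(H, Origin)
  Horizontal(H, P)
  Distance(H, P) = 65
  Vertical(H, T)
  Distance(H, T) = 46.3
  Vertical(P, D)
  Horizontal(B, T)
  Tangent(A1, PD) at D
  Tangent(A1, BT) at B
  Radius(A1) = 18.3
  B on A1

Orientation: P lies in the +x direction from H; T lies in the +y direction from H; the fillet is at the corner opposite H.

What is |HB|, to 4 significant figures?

65.76

H is at the origin; HP is horizontal with |HP| = 65.0 and P on the +x side, so P = (65.00, 0.000). H and T share the same x with |HT| = 46.3 and T on the +y side, so T = (0.000, 46.30). The virtual corner opposite H is at (65.00, 46.30). Since A1 is tangent to PD there, WD ⟂ PD and A1 meets BT tangentially, so WB is at right angles to BT, with radius 18.3, so the center W sits 18.3 in from both sides at W = (46.70, 28.00). That places the tangent points at D = (65.00, 28.00) on PD and B = (46.70, 46.30) on BT. Then |HB| = |B − H| = 65.76.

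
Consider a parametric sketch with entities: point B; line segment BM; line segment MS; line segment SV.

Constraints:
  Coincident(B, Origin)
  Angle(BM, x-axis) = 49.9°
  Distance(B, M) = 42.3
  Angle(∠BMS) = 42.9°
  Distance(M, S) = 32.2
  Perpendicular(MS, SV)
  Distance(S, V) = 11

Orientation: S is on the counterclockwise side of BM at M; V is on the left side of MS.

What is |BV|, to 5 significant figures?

17.836

B is at the origin; BM runs at 49.9° with length 42.3, so M = 42.3·(cos 49.9°, sin 49.9°) = (27.246, 32.356). ∠BMS = 42.9°, so MS runs at 49.9° + (180° − 42.9°) = 187.00° from the x-axis; with |MS| = 32.2, S = M + 32.2·(cos 187.00°, sin 187.00°) = (-4.7136, 28.432). The perpendicularity gives SV at right angles to MS; with |SV| = 11.0 on the left of MS, V = S + 11.0·(0.12187, -0.99255) = (-3.3730, 17.514). Then |BV| = |V − B| = 17.836.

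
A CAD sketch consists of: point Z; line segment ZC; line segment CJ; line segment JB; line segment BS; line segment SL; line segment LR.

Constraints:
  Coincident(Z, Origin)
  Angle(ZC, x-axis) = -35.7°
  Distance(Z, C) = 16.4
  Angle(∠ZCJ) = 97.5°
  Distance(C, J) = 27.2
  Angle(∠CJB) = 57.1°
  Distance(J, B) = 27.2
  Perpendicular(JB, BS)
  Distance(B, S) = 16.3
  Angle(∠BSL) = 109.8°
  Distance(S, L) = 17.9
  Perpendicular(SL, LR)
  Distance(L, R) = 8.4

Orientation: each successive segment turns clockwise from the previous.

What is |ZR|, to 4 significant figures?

22.12

Z is at the origin; ZC runs at -35.7° with length 16.4, so C = (13.32, -9.570). ∠ZCJ = 97.5° gives CJ at -118.2° from the x-axis; with |CJ| = 27.2, J = (0.4648, -33.54). ∠CJB = 57.1° gives JB at 118.9° from the x-axis; with |JB| = 27.2, B = (-12.68, -9.729). JB ⟂ BS, so BS runs at 28.90°; with |BS| = 16.3, S = (1.590, -1.851). ∠BSL = 109.8° gives SL at -41.30° from the x-axis; with |SL| = 17.9, L = (15.04, -13.67). SL ⟂ LR, so LR runs at -131.3°; with |LR| = 8.4, R = (9.493, -19.98). Then |ZR| = |R − Z| = 22.12.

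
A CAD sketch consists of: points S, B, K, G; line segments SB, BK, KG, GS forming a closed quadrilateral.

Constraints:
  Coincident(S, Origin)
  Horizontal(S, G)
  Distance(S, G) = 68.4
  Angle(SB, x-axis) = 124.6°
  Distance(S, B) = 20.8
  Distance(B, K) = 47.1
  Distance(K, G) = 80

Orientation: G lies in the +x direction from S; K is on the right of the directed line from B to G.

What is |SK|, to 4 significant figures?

30.19

Checks: |BK| = 47.10 ✓; |KG| = 80.00 ✓.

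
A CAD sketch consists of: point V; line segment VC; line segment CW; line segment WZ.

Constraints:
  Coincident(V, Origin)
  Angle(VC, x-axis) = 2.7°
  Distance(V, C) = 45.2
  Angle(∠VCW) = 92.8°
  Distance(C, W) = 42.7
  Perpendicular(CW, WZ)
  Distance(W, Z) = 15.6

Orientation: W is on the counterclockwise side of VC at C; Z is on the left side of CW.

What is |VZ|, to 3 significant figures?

53.8

∠VCW = 92.8°, so CW runs at 2.7° + (180° − 92.8°) = 89.9° from the x-axis; with |CW| = 42.7, W = C + 42.7·(cos 89.9°, sin 89.9°) = (45.2, 44.8). CW ⟂ WZ; with |WZ| = 15.6 on the left of CW, Z = W + 15.6·(-1.00, 0.00175) = (29.6, 44.9). Then |VZ| = |Z − V| = 53.8.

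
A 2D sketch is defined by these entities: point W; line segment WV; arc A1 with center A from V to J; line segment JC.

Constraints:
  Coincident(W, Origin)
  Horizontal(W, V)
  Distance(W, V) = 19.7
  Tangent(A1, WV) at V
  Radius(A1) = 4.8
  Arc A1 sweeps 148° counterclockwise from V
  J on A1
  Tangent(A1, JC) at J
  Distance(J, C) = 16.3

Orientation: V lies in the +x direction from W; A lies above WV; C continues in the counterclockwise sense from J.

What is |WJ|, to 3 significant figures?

23.9

Since A1 is tangent to WV there, AV ⟂ WV, so A = V + (0, 4.8) = (19.7, 4.80). On A1, V sits at bearing -90° from A; a 148° counterclockwise sweep puts J at bearing 58°, so J = A + 4.8·(cos 58°, sin 58°) = (22.2, 8.87). Then |WJ| = |J − W| = 23.9.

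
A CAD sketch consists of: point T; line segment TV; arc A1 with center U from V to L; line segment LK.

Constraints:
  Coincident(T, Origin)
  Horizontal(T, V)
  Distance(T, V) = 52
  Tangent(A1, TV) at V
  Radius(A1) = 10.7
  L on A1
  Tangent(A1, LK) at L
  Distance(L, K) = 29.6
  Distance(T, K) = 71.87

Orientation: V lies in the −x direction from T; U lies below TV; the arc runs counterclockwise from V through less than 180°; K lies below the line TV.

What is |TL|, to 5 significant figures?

63.767

Checks: |UL| = 10.70 ✓; ∠(UL, LK) = 90.00° ✓; |LK| = 29.60 ✓; |TK| = 71.87 ✓.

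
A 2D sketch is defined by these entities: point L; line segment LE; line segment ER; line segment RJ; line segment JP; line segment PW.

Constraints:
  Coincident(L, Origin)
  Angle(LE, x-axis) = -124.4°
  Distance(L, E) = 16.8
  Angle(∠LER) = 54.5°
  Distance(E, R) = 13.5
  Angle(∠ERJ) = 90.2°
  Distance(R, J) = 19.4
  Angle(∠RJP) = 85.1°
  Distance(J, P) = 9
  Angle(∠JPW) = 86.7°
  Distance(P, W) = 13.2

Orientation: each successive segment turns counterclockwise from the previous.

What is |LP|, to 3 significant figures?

7.17

L is at the origin; LE runs at -124.4° with length 16.8, so E = (-9.49, -13.9). ∠LER = 54.5° gives ER at 1.10° from the x-axis; with |ER| = 13.5, R = (4.01, -13.6). ∠ERJ = 90.2° gives RJ at 90.9° from the x-axis; with |RJ| = 19.4, J = (3.70, 5.79). ∠RJP = 85.1° gives JP at -174° from the x-axis; with |JP| = 9.0, P = (-5.25, 4.89). Then |LP| = |P − L| = 7.17.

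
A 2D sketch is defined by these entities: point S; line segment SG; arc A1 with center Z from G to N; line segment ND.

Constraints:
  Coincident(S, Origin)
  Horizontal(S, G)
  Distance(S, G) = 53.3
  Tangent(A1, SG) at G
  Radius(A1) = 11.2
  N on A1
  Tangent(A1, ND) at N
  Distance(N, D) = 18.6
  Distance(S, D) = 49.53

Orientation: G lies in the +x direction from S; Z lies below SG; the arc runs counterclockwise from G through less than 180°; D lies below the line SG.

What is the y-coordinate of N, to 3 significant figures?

-10.1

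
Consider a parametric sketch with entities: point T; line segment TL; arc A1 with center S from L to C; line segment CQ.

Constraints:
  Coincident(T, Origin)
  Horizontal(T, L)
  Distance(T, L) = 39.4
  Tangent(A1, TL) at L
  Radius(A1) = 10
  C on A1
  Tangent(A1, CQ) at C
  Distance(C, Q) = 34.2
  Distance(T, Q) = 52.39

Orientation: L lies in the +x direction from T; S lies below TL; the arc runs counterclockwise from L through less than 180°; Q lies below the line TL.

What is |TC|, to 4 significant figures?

30.98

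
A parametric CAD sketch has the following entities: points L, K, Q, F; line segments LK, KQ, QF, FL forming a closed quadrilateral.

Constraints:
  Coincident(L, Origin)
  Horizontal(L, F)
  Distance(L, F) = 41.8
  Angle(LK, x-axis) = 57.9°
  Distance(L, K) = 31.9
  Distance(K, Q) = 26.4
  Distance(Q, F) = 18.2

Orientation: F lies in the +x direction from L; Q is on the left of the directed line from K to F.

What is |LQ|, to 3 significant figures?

45.6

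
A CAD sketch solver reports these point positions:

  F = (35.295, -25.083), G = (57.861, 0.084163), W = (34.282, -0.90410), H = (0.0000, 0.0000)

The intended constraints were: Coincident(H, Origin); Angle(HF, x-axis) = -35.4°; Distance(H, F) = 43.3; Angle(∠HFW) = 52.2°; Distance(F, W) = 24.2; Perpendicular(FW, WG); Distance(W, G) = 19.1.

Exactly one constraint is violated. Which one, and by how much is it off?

Distance(W, G) = 19.1 — off by 4.50.

H = (0.00, 0.00) ✓; HF at -35.40° ✓; |HF| = 43.30 ✓; ∠HFW = 52.20° ✓; |FW| = 24.20 ✓; ∠(FW, WG) = 90.00° ✓; |WG| = 23.60 ✗.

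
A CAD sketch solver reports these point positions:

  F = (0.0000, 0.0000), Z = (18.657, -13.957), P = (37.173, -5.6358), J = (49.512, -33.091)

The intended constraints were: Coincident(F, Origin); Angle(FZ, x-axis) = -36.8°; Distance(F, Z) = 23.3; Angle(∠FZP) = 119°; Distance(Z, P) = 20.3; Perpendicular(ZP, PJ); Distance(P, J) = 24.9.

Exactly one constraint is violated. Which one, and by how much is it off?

Distance(P, J) = 24.9 — off by 5.20.

F = (0.00, 0.00) ✓; FZ at -36.80° ✓; |FZ| = 23.30 ✓; ∠FZP = 119.0° ✓; |ZP| = 20.30 ✓; ∠(ZP, PJ) = 90.00° ✓; |PJ| = 30.10 ✗.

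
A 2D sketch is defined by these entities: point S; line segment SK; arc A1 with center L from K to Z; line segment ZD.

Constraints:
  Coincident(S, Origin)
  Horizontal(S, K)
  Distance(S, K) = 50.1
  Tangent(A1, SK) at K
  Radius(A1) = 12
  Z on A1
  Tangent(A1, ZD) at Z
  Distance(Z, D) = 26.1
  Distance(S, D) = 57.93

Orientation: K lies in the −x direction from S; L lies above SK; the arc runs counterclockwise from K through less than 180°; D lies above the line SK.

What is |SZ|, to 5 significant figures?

40.671

S is at the origin; S and K share the same y with |SK| = 50.1 and K on the −x side, so K = (-50.100, 0.0000). Tangency of A1 to SK means the radius LK is perpendicular to SK, so L = K + (0, 12) = (-50.100, 12.000). Since LZ ⟂ ZD (tangency), |LD| = √(12.0² + 26.1²) = 28.726 regardless of where Z sits on A1. So D lies on both circle(S, 57.93) and circle(L, 28.726); the above-SK intersection is D = (-42.250, 39.633). Z is the foot of the tangent from D: Z = (-38.242, 13.843).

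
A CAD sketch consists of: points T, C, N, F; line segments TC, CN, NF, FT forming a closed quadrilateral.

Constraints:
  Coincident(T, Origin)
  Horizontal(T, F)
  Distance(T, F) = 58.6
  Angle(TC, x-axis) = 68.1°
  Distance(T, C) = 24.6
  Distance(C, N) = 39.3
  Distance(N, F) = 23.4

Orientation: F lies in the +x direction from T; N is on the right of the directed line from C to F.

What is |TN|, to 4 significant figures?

36.45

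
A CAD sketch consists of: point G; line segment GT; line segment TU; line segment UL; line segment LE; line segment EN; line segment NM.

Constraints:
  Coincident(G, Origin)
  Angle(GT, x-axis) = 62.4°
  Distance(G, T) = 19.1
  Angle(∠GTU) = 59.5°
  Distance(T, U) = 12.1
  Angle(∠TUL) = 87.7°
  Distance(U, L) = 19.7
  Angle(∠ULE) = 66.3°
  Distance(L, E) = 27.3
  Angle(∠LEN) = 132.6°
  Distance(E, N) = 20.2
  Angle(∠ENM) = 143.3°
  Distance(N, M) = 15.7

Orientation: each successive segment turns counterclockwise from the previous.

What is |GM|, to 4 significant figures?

48.77

G is at the origin; GT runs at 62.4° with length 19.1, so T = (8.849, 16.93). ∠GTU = 59.5° gives TU at -177.1° from the x-axis; with |TU| = 12.1, U = (-3.236, 16.31). ∠TUL = 87.7° gives UL at -84.80° from the x-axis; with |UL| = 19.7, L = (-1.450, -3.305). ∠ULE = 66.3° gives LE at 28.90° from the x-axis; with |LE| = 27.3, E = (22.45, 9.889). ∠LEN = 132.6° gives EN at 76.30° from the x-axis; with |EN| = 20.2, N = (27.23, 29.51). ∠ENM = 143.3° gives NM at 113.0° from the x-axis; with |NM| = 15.7, M = (21.10, 43.97). Then |GM| = |M − G| = 48.77.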